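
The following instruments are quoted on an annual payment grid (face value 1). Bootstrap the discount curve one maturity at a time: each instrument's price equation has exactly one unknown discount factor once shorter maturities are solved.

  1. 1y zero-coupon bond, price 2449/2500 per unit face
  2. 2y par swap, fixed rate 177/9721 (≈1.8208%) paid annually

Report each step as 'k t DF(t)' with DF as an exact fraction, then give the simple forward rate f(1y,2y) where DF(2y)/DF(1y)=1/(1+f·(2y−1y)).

step 1 [1y] zero: DF = P = 2449/2500 ≈ 0.979600
step 2 [2y] swap r/1=177/9721: DF=(1 − 177/9721·(0.979600))/(1+177/9721) = 4823/5000 ≈ 0.964600

1 1 2449/2500
2 2 4823/5000
f(1y,2y) = ((2449/2500)/(4823/5000) − 1)/(1) = 75/4823 ≈ 1.5550%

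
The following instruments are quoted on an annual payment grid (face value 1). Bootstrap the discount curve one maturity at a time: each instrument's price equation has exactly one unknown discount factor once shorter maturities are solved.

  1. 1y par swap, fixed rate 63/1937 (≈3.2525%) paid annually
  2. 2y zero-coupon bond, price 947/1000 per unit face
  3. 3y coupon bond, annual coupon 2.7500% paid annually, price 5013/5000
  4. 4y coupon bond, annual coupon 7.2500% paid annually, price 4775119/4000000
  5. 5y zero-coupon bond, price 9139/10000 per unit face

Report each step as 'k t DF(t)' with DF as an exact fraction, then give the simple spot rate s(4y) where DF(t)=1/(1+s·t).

1 1 1937/2000
2 2 947/1000
3 3 1849/2000
4 4 9211/10000
5 5 9139/10000
s(4y) = (1/(9211/10000) − 1)/(4) = 789/36844 ≈ 2.1415%

step 1 [1y] swap r/1=63/1937: DF=(1 − 63/1937·(0))/(1+63/1937) = 1937/2000 ≈ 0.968500
step 2 [2y] zero: DF = P = 947/1000 ≈ 0.947000
step 3 [3y] bond c/1=11/400: DF=(5013/5000 − 11/400·(0.968500+0.947000))/(1+11/400) = 1849/2000 ≈ 0.924500
step 4 [4y] bond c/1=29/400: DF=(4775119/4000000 − 29/400·(0.968500+0.947000+0.924500))/(1+29/400) = 9211/10000 ≈ 0.921100
step 5 [5y] zero: DF = P = 9139/10000 ≈ 0.913900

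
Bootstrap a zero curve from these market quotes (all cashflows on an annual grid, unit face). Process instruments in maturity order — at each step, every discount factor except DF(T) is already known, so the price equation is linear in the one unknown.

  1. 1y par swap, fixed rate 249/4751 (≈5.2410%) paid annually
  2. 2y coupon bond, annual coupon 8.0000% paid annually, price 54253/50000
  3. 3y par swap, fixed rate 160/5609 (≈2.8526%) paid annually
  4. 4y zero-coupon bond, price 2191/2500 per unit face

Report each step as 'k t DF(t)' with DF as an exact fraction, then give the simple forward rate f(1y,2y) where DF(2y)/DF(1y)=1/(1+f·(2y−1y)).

1 1 4751/5000
2 2 9343/10000
3 3 23/25
4 4 2191/2500
f(1y,2y) = ((4751/5000)/(9343/10000) − 1)/(1) = 159/9343 ≈ 1.7018%

step 1 [1y] swap r/1=249/4751: DF=(1 − 249/4751·(0))/(1+249/4751) = 4751/5000 ≈ 0.950200
step 2 [2y] bond c/1=2/25: DF=(54253/50000 − 2/25·(0.950200))/(1+2/25) = 9343/10000 ≈ 0.934300
step 3 [3y] swap r/1=160/5609: DF=(1 − 160/5609·(0.950200+0.934300))/(1+160/5609) = 23/25 ≈ 0.920000
step 4 [4y] zero: DF = P = 2191/2500 ≈ 0.876400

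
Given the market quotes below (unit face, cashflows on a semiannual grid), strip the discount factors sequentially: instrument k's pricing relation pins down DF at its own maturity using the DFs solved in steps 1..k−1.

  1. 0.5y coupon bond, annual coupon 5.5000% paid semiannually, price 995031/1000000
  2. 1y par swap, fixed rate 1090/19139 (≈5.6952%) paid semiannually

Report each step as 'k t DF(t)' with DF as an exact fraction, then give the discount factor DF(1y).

step 1 [0.5y] bond c/2=11/400: DF=(995031/1000000 − 11/400·(0))/(1+11/400) = 2421/2500 ≈ 0.968400
step 2 [1y] swap r/2=545/19139: DF=(1 − 545/19139·(0.968400))/(1+545/19139) = 1891/2000 ≈ 0.945500

1 1/2 2421/2500
2 1 1891/2000
DF(1y) = 1891/2000 ≈ 0.945500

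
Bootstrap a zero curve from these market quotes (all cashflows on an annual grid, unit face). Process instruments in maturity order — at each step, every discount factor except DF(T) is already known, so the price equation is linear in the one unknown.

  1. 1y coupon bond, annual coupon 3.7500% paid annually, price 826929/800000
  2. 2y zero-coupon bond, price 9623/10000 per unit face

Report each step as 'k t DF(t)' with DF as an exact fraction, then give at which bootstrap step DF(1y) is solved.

1 1 9963/10000
2 2 9623/10000
DF(1y) is solved at step 1

step 1 [1y] bond c/1=3/80: DF=(826929/800000 − 3/80·(0))/(1+3/80) = 9963/10000 ≈ 0.996300
step 2 [2y] zero: DF = P = 9623/10000 ≈ 0.962300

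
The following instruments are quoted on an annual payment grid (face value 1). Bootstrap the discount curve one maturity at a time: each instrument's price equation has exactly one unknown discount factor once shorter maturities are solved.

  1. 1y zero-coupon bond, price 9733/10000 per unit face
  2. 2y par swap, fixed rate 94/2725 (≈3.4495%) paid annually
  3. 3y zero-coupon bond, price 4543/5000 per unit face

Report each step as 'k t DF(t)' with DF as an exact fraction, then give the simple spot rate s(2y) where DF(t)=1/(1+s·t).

step 1 [1y] zero: DF = P = 9733/10000 ≈ 0.973300
step 2 [2y] swap r/1=94/2725: DF=(1 − 94/2725·(0.973300))/(1+94/2725) = 4671/5000 ≈ 0.934200
step 3 [3y] zero: DF = P = 4543/5000 ≈ 0.908600

1 1 9733/10000
2 2 4671/5000
3 3 4543/5000
s(2y) = (1/(4671/5000) − 1)/(2) = 329/9342 ≈ 3.5217%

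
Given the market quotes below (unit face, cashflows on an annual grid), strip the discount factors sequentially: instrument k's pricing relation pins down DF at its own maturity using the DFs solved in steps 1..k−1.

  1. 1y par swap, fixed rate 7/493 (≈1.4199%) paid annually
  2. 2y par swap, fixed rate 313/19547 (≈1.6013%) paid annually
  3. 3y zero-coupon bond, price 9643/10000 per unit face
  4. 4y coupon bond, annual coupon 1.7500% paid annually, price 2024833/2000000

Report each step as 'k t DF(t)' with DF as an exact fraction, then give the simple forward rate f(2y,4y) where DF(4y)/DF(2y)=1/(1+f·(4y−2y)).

step 1 [1y] swap r/1=7/493: DF=(1 − 7/493·(0))/(1+7/493) = 493/500 ≈ 0.986000
step 2 [2y] swap r/1=313/19547: DF=(1 − 313/19547·(0.986000))/(1+313/19547) = 9687/10000 ≈ 0.968700
step 3 [3y] zero: DF = P = 9643/10000 ≈ 0.964300
step 4 [4y] bond c/1=7/400: DF=(2024833/2000000 − 7/400·(0.986000+0.968700+0.964300))/(1+7/400) = 1181/1250 ≈ 0.944800

1 1 493/500
2 2 9687/10000
3 3 9643/10000
4 4 1181/1250
f(2y,4y) = ((9687/10000)/(1181/1250) − 1)/(2) = 239/18896 ≈ 1.2648%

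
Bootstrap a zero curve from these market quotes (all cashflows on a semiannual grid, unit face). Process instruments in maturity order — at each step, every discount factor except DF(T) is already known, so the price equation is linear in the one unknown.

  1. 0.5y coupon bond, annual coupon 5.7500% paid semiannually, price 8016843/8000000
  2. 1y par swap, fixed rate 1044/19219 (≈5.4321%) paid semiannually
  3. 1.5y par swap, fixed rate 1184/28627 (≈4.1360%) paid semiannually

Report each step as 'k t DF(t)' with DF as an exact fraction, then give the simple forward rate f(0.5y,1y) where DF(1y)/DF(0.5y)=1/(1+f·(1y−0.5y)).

1 1/2 9741/10000
2 1 4739/5000
3 3/2 588/625
f(0.5y,1y) = ((9741/10000)/(4739/5000) − 1)/(1/2) = 263/4739 ≈ 5.5497%

step 1 [0.5y] bond c/2=23/800: DF=(8016843/8000000 − 23/800·(0))/(1+23/800) = 9741/10000 ≈ 0.974100
step 2 [1y] swap r/2=522/19219: DF=(1 − 522/19219·(0.974100))/(1+522/19219) = 4739/5000 ≈ 0.947800
step 3 [1.5y] swap r/2=592/28627: DF=(1 − 592/28627·(0.974100+0.947800))/(1+592/28627) = 588/625 ≈ 0.940800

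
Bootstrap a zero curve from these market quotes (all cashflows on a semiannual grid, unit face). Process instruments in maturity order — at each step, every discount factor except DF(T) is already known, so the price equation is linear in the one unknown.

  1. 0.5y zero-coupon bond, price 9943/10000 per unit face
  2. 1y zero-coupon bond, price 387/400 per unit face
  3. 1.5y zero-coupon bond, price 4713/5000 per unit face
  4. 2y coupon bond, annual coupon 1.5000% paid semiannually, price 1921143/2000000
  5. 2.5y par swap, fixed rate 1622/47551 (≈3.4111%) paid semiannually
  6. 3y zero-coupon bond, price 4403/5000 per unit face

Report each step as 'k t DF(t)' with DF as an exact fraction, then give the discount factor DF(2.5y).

1 1/2 9943/10000
2 1 387/400
3 3/2 4713/5000
4 2 4659/5000
5 5/2 9189/10000
6 3 4403/5000
DF(2.5y) = 9189/10000 ≈ 0.918900

step 1 [0.5y] zero: DF = P = 9943/10000 ≈ 0.994300
step 2 [1y] zero: DF = P = 387/400 ≈ 0.967500
step 3 [1.5y] zero: DF = P = 4713/5000 ≈ 0.942600
step 4 [2y] bond c/2=3/400: DF=(1921143/2000000 − 3/400·(0.994300+0.967500+0.942600))/(1+3/400) = 4659/5000 ≈ 0.931800
step 5 [2.5y] swap r/2=811/47551: DF=(1 − 811/47551·(0.994300+0.967500+0.942600+0.931800))/(1+811/47551) = 9189/10000 ≈ 0.918900
step 6 [3y] zero: DF = P = 4403/5000 ≈ 0.880600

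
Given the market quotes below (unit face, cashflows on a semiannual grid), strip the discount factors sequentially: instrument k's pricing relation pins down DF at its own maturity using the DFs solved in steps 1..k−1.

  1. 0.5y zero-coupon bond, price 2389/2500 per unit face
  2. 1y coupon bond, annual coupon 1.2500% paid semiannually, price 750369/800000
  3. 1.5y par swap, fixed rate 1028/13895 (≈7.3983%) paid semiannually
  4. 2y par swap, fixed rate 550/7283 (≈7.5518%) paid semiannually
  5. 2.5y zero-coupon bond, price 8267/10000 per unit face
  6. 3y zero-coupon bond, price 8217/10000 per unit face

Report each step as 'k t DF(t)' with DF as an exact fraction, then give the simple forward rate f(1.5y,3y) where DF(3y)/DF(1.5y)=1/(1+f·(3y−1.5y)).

1 1/2 2389/2500
2 1 4631/5000
3 3/2 2243/2500
4 2 69/80
5 5/2 8267/10000
6 3 8217/10000
f(1.5y,3y) = ((2243/2500)/(8217/10000) − 1)/(3/2) = 1510/24651 ≈ 6.1255%

step 1 [0.5y] zero: DF = P = 2389/2500 ≈ 0.955600
step 2 [1y] bond c/2=1/160: DF=(750369/800000 − 1/160·(0.955600))/(1+1/160) = 4631/5000 ≈ 0.926200
step 3 [1.5y] swap r/2=514/13895: DF=(1 − 514/13895·(0.955600+0.926200))/(1+514/13895) = 2243/2500 ≈ 0.897200
step 4 [2y] swap r/2=275/7283: DF=(1 − 275/7283·(0.955600+0.926200+0.897200))/(1+275/7283) = 69/80 ≈ 0.862500
step 5 [2.5y] zero: DF = P = 8267/10000 ≈ 0.826700
step 6 [3y] zero: DF = P = 8217/10000 ≈ 0.821700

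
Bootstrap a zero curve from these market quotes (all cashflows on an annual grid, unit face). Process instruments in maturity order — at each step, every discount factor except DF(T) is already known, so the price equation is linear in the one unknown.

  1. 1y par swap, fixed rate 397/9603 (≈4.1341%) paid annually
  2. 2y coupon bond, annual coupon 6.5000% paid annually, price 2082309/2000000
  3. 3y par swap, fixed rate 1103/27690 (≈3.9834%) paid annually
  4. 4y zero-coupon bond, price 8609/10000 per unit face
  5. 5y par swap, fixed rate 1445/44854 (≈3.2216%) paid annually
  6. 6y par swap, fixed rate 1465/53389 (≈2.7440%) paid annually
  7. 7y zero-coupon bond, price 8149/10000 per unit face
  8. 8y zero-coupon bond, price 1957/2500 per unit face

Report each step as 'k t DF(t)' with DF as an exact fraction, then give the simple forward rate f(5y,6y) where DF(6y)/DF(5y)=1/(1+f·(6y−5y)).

1 1 9603/10000
2 2 919/1000
3 3 8897/10000
4 4 8609/10000
5 5 1711/2000
6 6 1707/2000
7 7 8149/10000
8 8 1957/2500
f(5y,6y) = ((1711/2000)/(1707/2000) − 1)/(1) = 4/1707 ≈ 0.2343%

step 1 [1y] swap r/1=397/9603: DF=(1 − 397/9603·(0))/(1+397/9603) = 9603/10000 ≈ 0.960300
step 2 [2y] bond c/1=13/200: DF=(2082309/2000000 − 13/200·(0.960300))/(1+13/200) = 919/1000 ≈ 0.919000
step 3 [3y] swap r/1=1103/27690: DF=(1 − 1103/27690·(0.960300+0.919000))/(1+1103/27690) = 8897/10000 ≈ 0.889700
step 4 [4y] zero: DF = P = 8609/10000 ≈ 0.860900
step 5 [5y] swap r/1=1445/44854: DF=(1 − 1445/44854·(0.960300+0.919000+0.889700+0.860900))/(1+1445/44854) = 1711/2000 ≈ 0.855500
step 6 [6y] swap r/1=1465/53389: DF=(1 − 1465/53389·(0.960300+0.919000+0.889700+0.860900+0.855500))/(1+1465/53389) = 1707/2000 ≈ 0.853500
step 7 [7y] zero: DF = P = 8149/10000 ≈ 0.814900
step 8 [8y] zero: DF = P = 1957/2500 ≈ 0.782800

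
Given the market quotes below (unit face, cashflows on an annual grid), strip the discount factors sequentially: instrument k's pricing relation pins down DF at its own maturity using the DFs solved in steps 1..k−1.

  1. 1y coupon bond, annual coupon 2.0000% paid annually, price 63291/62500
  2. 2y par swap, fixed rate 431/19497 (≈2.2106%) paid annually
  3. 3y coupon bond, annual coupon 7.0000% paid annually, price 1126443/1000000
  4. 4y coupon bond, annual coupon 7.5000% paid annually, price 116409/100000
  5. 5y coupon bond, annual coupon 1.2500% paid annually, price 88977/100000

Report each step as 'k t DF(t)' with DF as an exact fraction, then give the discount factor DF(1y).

step 1 [1y] bond c/1=1/50: DF=(63291/62500 − 1/50·(0))/(1+1/50) = 1241/1250 ≈ 0.992800
step 2 [2y] swap r/1=431/19497: DF=(1 − 431/19497·(0.992800))/(1+431/19497) = 9569/10000 ≈ 0.956900
step 3 [3y] bond c/1=7/100: DF=(1126443/1000000 − 7/100·(0.992800+0.956900))/(1+7/100) = 2313/2500 ≈ 0.925200
step 4 [4y] bond c/1=3/40: DF=(116409/100000 − 3/40·(0.992800+0.956900+0.925200))/(1+3/40) = 8823/10000 ≈ 0.882300
step 5 [5y] bond c/1=1/80: DF=(88977/100000 − 1/80·(0.992800+0.956900+0.925200+0.882300))/(1+1/80) = 2081/2500 ≈ 0.832400

1 1 1241/1250
2 2 9569/10000
3 3 2313/2500
4 4 8823/10000
5 5 2081/2500
DF(1y) = 1241/1250 ≈ 0.992800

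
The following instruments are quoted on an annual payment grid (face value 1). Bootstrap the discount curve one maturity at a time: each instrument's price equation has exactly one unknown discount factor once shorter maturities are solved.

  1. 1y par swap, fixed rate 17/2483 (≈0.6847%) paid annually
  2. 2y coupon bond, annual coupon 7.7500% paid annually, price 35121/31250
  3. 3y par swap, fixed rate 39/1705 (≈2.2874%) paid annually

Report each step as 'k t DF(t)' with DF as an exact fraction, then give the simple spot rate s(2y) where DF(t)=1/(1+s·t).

step 1 [1y] swap r/1=17/2483: DF=(1 − 17/2483·(0))/(1+17/2483) = 2483/2500 ≈ 0.993200
step 2 [2y] bond c/1=31/400: DF=(35121/31250 − 31/400·(0.993200))/(1+31/400) = 2429/2500 ≈ 0.971600
step 3 [3y] swap r/1=39/1705: DF=(1 − 39/1705·(0.993200+0.971600))/(1+39/1705) = 9337/10000 ≈ 0.933700

1 1 2483/2500
2 2 2429/2500
3 3 9337/10000
s(2y) = (1/(2429/2500) − 1)/(2) = 71/4858 ≈ 1.4615%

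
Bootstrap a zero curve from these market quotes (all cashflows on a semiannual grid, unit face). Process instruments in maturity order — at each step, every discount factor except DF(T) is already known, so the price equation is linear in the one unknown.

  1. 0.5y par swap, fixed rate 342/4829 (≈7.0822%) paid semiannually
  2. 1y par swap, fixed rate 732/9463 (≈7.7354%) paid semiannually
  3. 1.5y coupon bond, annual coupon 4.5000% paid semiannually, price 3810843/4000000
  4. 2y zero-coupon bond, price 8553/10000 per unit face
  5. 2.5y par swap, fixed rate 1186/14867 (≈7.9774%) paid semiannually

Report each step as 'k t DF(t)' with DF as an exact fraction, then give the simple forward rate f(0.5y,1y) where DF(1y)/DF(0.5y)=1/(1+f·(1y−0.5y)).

1 1/2 4829/5000
2 1 2317/2500
3 3/2 8901/10000
4 2 8553/10000
5 5/2 8221/10000
f(0.5y,1y) = ((4829/5000)/(2317/2500) − 1)/(1/2) = 195/2317 ≈ 8.4161%

step 1 [0.5y] swap r/2=171/4829: DF=(1 − 171/4829·(0))/(1+171/4829) = 4829/5000 ≈ 0.965800
step 2 [1y] swap r/2=366/9463: DF=(1 − 366/9463·(0.965800))/(1+366/9463) = 2317/2500 ≈ 0.926800
step 3 [1.5y] bond c/2=9/400: DF=(3810843/4000000 − 9/400·(0.965800+0.926800))/(1+9/400) = 8901/10000 ≈ 0.890100
step 4 [2y] zero: DF = P = 8553/10000 ≈ 0.855300
step 5 [2.5y] swap r/2=593/14867: DF=(1 − 593/14867·(0.965800+0.926800+0.890100+0.855300))/(1+593/14867) = 8221/10000 ≈ 0.822100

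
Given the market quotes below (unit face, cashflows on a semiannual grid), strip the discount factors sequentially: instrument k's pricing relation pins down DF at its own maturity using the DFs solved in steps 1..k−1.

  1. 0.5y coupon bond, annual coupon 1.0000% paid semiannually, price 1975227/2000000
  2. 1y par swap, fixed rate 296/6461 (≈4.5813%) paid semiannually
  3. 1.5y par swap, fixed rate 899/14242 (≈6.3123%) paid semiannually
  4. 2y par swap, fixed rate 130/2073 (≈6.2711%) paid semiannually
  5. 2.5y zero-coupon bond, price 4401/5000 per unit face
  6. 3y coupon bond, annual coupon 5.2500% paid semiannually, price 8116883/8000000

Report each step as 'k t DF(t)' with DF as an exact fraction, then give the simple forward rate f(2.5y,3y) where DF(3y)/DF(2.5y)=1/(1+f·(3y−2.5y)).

1 1/2 9827/10000
2 1 2389/2500
3 3/2 9101/10000
4 2 883/1000
5 5/2 4401/5000
6 3 8707/10000
f(2.5y,3y) = ((4401/5000)/(8707/10000) − 1)/(1/2) = 190/8707 ≈ 2.1822%

step 1 [0.5y] bond c/2=1/200: DF=(1975227/2000000 − 1/200·(0))/(1+1/200) = 9827/10000 ≈ 0.982700
step 2 [1y] swap r/2=148/6461: DF=(1 − 148/6461·(0.982700))/(1+148/6461) = 2389/2500 ≈ 0.955600
step 3 [1.5y] swap r/2=899/28484: DF=(1 − 899/28484·(0.982700+0.955600))/(1+899/28484) = 9101/10000 ≈ 0.910100
step 4 [2y] swap r/2=65/2073: DF=(1 − 65/2073·(0.982700+0.955600+0.910100))/(1+65/2073) = 883/1000 ≈ 0.883000
step 5 [2.5y] zero: DF = P = 4401/5000 ≈ 0.880200
step 6 [3y] bond c/2=21/800: DF=(8116883/8000000 − 21/800·(0.982700+0.955600+0.910100+0.883000+0.880200))/(1+21/800) = 8707/10000 ≈ 0.870700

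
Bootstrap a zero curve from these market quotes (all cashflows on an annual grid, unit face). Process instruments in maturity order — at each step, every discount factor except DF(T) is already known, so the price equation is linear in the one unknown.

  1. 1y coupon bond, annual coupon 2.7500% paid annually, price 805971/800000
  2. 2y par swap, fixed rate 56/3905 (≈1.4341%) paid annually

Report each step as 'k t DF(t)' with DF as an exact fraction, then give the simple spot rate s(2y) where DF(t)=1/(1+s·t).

step 1 [1y] bond c/1=11/400: DF=(805971/800000 − 11/400·(0))/(1+11/400) = 1961/2000 ≈ 0.980500
step 2 [2y] swap r/1=56/3905: DF=(1 − 56/3905·(0.980500))/(1+56/3905) = 243/250 ≈ 0.972000

1 1 1961/2000
2 2 243/250
s(2y) = (1/(243/250) − 1)/(2) = 7/486 ≈ 1.4403%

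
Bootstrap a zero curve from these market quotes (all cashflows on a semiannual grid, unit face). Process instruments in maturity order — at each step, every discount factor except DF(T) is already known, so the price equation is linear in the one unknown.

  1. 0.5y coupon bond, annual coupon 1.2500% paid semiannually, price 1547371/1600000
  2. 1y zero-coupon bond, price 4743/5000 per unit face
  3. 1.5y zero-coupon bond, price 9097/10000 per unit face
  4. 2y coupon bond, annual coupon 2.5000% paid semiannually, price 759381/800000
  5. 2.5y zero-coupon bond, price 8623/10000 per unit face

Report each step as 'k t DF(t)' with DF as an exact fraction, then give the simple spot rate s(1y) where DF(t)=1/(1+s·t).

1 1/2 9611/10000
2 1 4743/5000
3 3/2 9097/10000
4 2 9027/10000
5 5/2 8623/10000
s(1y) = (1/(4743/5000) − 1)/(1) = 257/4743 ≈ 5.4185%

step 1 [0.5y] bond c/2=1/160: DF=(1547371/1600000 − 1/160·(0))/(1+1/160) = 9611/10000 ≈ 0.961100
step 2 [1y] zero: DF = P = 4743/5000 ≈ 0.948600
step 3 [1.5y] zero: DF = P = 9097/10000 ≈ 0.909700
step 4 [2y] bond c/2=1/80: DF=(759381/800000 − 1/80·(0.961100+0.948600+0.909700))/(1+1/80) = 9027/10000 ≈ 0.902700
step 5 [2.5y] zero: DF = P = 8623/10000 ≈ 0.862300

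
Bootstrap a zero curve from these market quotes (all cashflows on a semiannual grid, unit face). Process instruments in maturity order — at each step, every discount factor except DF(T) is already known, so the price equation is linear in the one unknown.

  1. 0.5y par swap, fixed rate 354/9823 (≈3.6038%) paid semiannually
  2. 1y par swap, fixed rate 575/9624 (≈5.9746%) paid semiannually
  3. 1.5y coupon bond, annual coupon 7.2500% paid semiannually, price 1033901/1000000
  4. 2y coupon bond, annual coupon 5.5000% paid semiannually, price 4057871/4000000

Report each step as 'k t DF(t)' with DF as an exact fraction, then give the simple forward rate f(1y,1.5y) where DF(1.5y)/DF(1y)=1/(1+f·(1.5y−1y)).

step 1 [0.5y] swap r/2=177/9823: DF=(1 − 177/9823·(0))/(1+177/9823) = 9823/10000 ≈ 0.982300
step 2 [1y] swap r/2=575/19248: DF=(1 − 575/19248·(0.982300))/(1+575/19248) = 377/400 ≈ 0.942500
step 3 [1.5y] bond c/2=29/800: DF=(1033901/1000000 − 29/800·(0.982300+0.942500))/(1+29/800) = 1163/1250 ≈ 0.930400
step 4 [2y] bond c/2=11/400: DF=(4057871/4000000 − 11/400·(0.982300+0.942500+0.930400))/(1+11/400) = 9109/10000 ≈ 0.910900

1 1/2 9823/10000
2 1 377/400
3 3/2 1163/1250
4 2 9109/10000
f(1y,1.5y) = ((377/400)/(1163/1250) − 1)/(1/2) = 121/4652 ≈ 2.6010%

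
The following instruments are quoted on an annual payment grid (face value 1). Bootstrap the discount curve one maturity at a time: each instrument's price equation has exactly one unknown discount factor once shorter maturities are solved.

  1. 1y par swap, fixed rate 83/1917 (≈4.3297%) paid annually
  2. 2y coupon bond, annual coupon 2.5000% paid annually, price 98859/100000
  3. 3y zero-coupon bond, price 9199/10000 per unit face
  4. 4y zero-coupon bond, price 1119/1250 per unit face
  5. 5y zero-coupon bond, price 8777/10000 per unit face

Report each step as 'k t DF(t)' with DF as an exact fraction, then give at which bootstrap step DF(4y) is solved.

step 1 [1y] swap r/1=83/1917: DF=(1 − 83/1917·(0))/(1+83/1917) = 1917/2000 ≈ 0.958500
step 2 [2y] bond c/1=1/40: DF=(98859/100000 − 1/40·(0.958500))/(1+1/40) = 9411/10000 ≈ 0.941100
step 3 [3y] zero: DF = P = 9199/10000 ≈ 0.919900
step 4 [4y] zero: DF = P = 1119/1250 ≈ 0.895200
step 5 [5y] zero: DF = P = 8777/10000 ≈ 0.877700

1 1 1917/2000
2 2 9411/10000
3 3 9199/10000
4 4 1119/1250
5 5 8777/10000
DF(4y) is solved at step 4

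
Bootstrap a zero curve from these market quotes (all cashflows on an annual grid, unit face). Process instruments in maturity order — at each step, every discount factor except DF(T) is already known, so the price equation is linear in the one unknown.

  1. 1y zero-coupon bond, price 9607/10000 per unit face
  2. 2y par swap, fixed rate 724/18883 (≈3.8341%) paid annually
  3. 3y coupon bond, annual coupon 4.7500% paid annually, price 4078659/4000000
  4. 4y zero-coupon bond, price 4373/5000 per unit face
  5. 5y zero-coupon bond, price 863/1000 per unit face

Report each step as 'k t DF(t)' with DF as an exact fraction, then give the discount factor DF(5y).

1 1 9607/10000
2 2 2319/2500
3 3 4439/5000
4 4 4373/5000
5 5 863/1000
DF(5y) = 863/1000 ≈ 0.863000

step 1 [1y] zero: DF = P = 9607/10000 ≈ 0.960700
step 2 [2y] swap r/1=724/18883: DF=(1 − 724/18883·(0.960700))/(1+724/18883) = 2319/2500 ≈ 0.927600
step 3 [3y] bond c/1=19/400: DF=(4078659/4000000 − 19/400·(0.960700+0.927600))/(1+19/400) = 4439/5000 ≈ 0.887800
step 4 [4y] zero: DF = P = 4373/5000 ≈ 0.874600
step 5 [5y] zero: DF = P = 863/1000 ≈ 0.863000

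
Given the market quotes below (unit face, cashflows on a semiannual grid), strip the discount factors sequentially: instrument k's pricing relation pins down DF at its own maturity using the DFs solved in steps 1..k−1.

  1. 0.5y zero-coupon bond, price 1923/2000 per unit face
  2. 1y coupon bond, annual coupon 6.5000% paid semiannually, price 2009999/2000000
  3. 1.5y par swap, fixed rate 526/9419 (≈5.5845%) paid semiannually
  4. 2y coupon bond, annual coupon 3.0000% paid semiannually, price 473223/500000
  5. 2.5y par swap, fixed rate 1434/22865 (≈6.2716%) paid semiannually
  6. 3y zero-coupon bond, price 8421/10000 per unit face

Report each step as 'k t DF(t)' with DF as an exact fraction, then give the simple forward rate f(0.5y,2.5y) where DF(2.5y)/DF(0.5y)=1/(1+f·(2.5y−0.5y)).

1 1/2 1923/2000
2 1 9431/10000
3 3/2 9211/10000
4 2 8907/10000
5 5/2 4283/5000
6 3 8421/10000
f(0.5y,2.5y) = ((1923/2000)/(4283/5000) − 1)/(2) = 1049/17132 ≈ 6.1230%

step 1 [0.5y] zero: DF = P = 1923/2000 ≈ 0.961500
step 2 [1y] bond c/2=13/400: DF=(2009999/2000000 − 13/400·(0.961500))/(1+13/400) = 9431/10000 ≈ 0.943100
step 3 [1.5y] swap r/2=263/9419: DF=(1 − 263/9419·(0.961500+0.943100))/(1+263/9419) = 9211/10000 ≈ 0.921100
step 4 [2y] bond c/2=3/200: DF=(473223/500000 − 3/200·(0.961500+0.943100+0.921100))/(1+3/200) = 8907/10000 ≈ 0.890700
step 5 [2.5y] swap r/2=717/22865: DF=(1 − 717/22865·(0.961500+0.943100+0.921100+0.890700))/(1+717/22865) = 4283/5000 ≈ 0.856600
step 6 [3y] zero: DF = P = 8421/10000 ≈ 0.842100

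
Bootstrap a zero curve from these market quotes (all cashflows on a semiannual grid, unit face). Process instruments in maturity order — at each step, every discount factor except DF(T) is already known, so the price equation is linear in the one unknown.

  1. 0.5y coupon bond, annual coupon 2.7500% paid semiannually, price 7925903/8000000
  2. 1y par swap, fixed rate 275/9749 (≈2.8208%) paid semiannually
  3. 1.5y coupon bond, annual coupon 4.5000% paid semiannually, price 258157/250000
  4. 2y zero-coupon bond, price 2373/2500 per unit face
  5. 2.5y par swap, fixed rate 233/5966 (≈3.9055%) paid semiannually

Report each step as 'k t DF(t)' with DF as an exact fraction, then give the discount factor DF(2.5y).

step 1 [0.5y] bond c/2=11/800: DF=(7925903/8000000 − 11/800·(0))/(1+11/800) = 9773/10000 ≈ 0.977300
step 2 [1y] swap r/2=275/19498: DF=(1 − 275/19498·(0.977300))/(1+275/19498) = 389/400 ≈ 0.972500
step 3 [1.5y] bond c/2=9/400: DF=(258157/250000 − 9/400·(0.977300+0.972500))/(1+9/400) = 967/1000 ≈ 0.967000
step 4 [2y] zero: DF = P = 2373/2500 ≈ 0.949200
step 5 [2.5y] swap r/2=233/11932: DF=(1 − 233/11932·(0.977300+0.972500+0.967000+0.949200))/(1+233/11932) = 2267/2500 ≈ 0.906800

1 1/2 9773/10000
2 1 389/400
3 3/2 967/1000
4 2 2373/2500
5 5/2 2267/2500
DF(2.5y) = 2267/2500 ≈ 0.906800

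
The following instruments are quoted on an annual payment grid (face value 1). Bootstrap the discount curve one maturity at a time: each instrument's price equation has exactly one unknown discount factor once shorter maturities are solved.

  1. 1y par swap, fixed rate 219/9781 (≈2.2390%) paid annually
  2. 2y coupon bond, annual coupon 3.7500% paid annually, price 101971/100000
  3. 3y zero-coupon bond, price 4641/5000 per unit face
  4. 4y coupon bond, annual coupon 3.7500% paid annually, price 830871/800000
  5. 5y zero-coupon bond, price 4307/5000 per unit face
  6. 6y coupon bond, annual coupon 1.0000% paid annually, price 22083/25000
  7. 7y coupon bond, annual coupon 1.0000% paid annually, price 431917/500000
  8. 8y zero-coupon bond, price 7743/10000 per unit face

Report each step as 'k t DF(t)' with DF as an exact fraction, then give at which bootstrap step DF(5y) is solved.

step 1 [1y] swap r/1=219/9781: DF=(1 − 219/9781·(0))/(1+219/9781) = 9781/10000 ≈ 0.978100
step 2 [2y] bond c/1=3/80: DF=(101971/100000 − 3/80·(0.978100))/(1+3/80) = 379/400 ≈ 0.947500
step 3 [3y] zero: DF = P = 4641/5000 ≈ 0.928200
step 4 [4y] bond c/1=3/80: DF=(830871/800000 − 3/80·(0.978100+0.947500+0.928200))/(1+3/80) = 8979/10000 ≈ 0.897900
step 5 [5y] zero: DF = P = 4307/5000 ≈ 0.861400
step 6 [6y] bond c/1=1/100: DF=(22083/25000 − 1/100·(0.978100+0.947500+0.928200+0.897900+0.861400))/(1+1/100) = 8289/10000 ≈ 0.828900
step 7 [7y] bond c/1=1/100: DF=(431917/500000 − 1/100·(0.978100+0.947500+0.928200+0.897900+0.861400+0.828900))/(1+1/100) = 4007/5000 ≈ 0.801400
step 8 [8y] zero: DF = P = 7743/10000 ≈ 0.774300

1 1 9781/10000
2 2 379/400
3 3 4641/5000
4 4 8979/10000
5 5 4307/5000
6 6 8289/10000
7 7 4007/5000
8 8 7743/10000
DF(5y) is solved at step 5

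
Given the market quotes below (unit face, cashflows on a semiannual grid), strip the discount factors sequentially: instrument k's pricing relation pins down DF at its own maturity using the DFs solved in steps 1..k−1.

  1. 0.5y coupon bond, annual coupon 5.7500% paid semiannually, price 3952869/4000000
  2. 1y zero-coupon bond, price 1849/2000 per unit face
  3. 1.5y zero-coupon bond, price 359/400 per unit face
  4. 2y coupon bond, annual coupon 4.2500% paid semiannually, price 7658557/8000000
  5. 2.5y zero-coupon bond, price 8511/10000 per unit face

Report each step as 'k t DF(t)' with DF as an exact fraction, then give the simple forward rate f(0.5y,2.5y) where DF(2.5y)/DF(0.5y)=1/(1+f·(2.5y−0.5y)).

1 1/2 4803/5000
2 1 1849/2000
3 3/2 359/400
4 2 1759/2000
5 5/2 8511/10000
f(0.5y,2.5y) = ((4803/5000)/(8511/10000) − 1)/(2) = 365/5674 ≈ 6.4329%

step 1 [0.5y] bond c/2=23/800: DF=(3952869/4000000 − 23/800·(0))/(1+23/800) = 4803/5000 ≈ 0.960600
step 2 [1y] zero: DF = P = 1849/2000 ≈ 0.924500
step 3 [1.5y] zero: DF = P = 359/400 ≈ 0.897500
step 4 [2y] bond c/2=17/800: DF=(7658557/8000000 − 17/800·(0.960600+0.924500+0.897500))/(1+17/800) = 1759/2000 ≈ 0.879500
step 5 [2.5y] zero: DF = P = 8511/10000 ≈ 0.851100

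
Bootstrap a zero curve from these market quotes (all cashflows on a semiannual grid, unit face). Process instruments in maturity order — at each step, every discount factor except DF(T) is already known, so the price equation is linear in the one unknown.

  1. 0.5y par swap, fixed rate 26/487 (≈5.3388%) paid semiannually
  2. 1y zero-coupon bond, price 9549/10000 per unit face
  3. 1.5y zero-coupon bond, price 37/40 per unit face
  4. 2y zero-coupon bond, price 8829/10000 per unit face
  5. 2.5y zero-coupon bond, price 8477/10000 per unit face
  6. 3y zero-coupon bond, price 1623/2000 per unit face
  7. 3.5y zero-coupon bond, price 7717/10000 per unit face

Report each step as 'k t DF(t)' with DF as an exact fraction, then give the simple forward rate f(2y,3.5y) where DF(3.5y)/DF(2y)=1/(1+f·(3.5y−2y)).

1 1/2 487/500
2 1 9549/10000
3 3/2 37/40
4 2 8829/10000
5 5/2 8477/10000
6 3 1623/2000
7 7/2 7717/10000
f(2y,3.5y) = ((8829/10000)/(7717/10000) − 1)/(3/2) = 2224/23151 ≈ 9.6065%

step 1 [0.5y] swap r/2=13/487: DF=(1 − 13/487·(0))/(1+13/487) = 487/500 ≈ 0.974000
step 2 [1y] zero: DF = P = 9549/10000 ≈ 0.954900
step 3 [1.5y] zero: DF = P = 37/40 ≈ 0.925000
step 4 [2y] zero: DF = P = 8829/10000 ≈ 0.882900
step 5 [2.5y] zero: DF = P = 8477/10000 ≈ 0.847700
step 6 [3y] zero: DF = P = 1623/2000 ≈ 0.811500
step 7 [3.5y] zero: DF = P = 7717/10000 ≈ 0.771700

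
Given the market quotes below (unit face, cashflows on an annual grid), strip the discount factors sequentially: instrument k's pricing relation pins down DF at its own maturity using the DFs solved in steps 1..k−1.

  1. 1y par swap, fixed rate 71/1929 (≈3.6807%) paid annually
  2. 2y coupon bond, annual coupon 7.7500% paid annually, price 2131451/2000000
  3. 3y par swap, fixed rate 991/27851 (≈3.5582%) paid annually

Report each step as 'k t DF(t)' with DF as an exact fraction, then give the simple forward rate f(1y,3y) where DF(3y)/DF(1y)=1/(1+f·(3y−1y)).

1 1 1929/2000
2 2 9197/10000
3 3 9009/10000
f(1y,3y) = ((1929/2000)/(9009/10000) − 1)/(2) = 106/3003 ≈ 3.5298%

step 1 [1y] swap r/1=71/1929: DF=(1 − 71/1929·(0))/(1+71/1929) = 1929/2000 ≈ 0.964500
step 2 [2y] bond c/1=31/400: DF=(2131451/2000000 − 31/400·(0.964500))/(1+31/400) = 9197/10000 ≈ 0.919700
step 3 [3y] swap r/1=991/27851: DF=(1 − 991/27851·(0.964500+0.919700))/(1+991/27851) = 9009/10000 ≈ 0.900900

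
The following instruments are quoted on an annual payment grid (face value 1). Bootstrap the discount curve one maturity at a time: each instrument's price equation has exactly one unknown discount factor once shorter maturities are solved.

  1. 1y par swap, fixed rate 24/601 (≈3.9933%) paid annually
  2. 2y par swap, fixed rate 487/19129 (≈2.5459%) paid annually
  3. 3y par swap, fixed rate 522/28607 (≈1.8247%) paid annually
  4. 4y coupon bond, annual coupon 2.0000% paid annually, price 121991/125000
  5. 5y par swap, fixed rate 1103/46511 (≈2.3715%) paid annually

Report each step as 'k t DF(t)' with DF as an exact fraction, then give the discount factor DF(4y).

1 1 601/625
2 2 9513/10000
3 3 4739/5000
4 4 9007/10000
5 5 8897/10000
DF(4y) = 9007/10000 ≈ 0.900700

step 1 [1y] swap r/1=24/601: DF=(1 − 24/601·(0))/(1+24/601) = 601/625 ≈ 0.961600
step 2 [2y] swap r/1=487/19129: DF=(1 − 487/19129·(0.961600))/(1+487/19129) = 9513/10000 ≈ 0.951300
step 3 [3y] swap r/1=522/28607: DF=(1 − 522/28607·(0.961600+0.951300))/(1+522/28607) = 4739/5000 ≈ 0.947800
step 4 [4y] bond c/1=1/50: DF=(121991/125000 − 1/50·(0.961600+0.951300+0.947800))/(1+1/50) = 9007/10000 ≈ 0.900700
step 5 [5y] swap r/1=1103/46511: DF=(1 − 1103/46511·(0.961600+0.951300+0.947800+0.900700))/(1+1103/46511) = 8897/10000 ≈ 0.889700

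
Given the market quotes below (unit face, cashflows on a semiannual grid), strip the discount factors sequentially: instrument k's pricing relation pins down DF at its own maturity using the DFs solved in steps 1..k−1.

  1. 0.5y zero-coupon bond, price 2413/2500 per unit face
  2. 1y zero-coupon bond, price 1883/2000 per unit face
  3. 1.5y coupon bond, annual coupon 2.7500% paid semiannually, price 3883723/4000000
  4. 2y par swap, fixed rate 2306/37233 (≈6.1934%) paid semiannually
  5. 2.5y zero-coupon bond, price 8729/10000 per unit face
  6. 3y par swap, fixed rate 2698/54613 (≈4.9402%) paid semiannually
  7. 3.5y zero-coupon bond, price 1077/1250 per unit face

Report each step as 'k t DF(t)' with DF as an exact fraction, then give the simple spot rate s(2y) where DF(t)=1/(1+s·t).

step 1 [0.5y] zero: DF = P = 2413/2500 ≈ 0.965200
step 2 [1y] zero: DF = P = 1883/2000 ≈ 0.941500
step 3 [1.5y] bond c/2=11/800: DF=(3883723/4000000 − 11/800·(0.965200+0.941500))/(1+11/800) = 9319/10000 ≈ 0.931900
step 4 [2y] swap r/2=1153/37233: DF=(1 − 1153/37233·(0.965200+0.941500+0.931900))/(1+1153/37233) = 8847/10000 ≈ 0.884700
step 5 [2.5y] zero: DF = P = 8729/10000 ≈ 0.872900
step 6 [3y] swap r/2=1349/54613: DF=(1 − 1349/54613·(0.965200+0.941500+0.931900+0.884700+0.872900))/(1+1349/54613) = 8651/10000 ≈ 0.865100
step 7 [3.5y] zero: DF = P = 1077/1250 ≈ 0.861600

1 1/2 2413/2500
2 1 1883/2000
3 3/2 9319/10000
4 2 8847/10000
5 5/2 8729/10000
6 3 8651/10000
7 7/2 1077/1250
s(2y) = (1/(8847/10000) − 1)/(2) = 1153/17694 ≈ 6.5163%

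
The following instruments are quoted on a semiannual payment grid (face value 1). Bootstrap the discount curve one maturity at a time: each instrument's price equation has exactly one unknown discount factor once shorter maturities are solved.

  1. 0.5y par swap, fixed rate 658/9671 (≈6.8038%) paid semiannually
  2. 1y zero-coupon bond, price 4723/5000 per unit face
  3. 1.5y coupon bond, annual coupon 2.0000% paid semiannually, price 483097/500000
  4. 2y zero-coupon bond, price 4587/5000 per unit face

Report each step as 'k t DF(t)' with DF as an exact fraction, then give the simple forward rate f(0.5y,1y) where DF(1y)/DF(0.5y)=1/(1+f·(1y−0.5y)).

1 1/2 9671/10000
2 1 4723/5000
3 3/2 9377/10000
4 2 4587/5000
f(0.5y,1y) = ((9671/10000)/(4723/5000) − 1)/(1/2) = 225/4723 ≈ 4.7639%

step 1 [0.5y] swap r/2=329/9671: DF=(1 − 329/9671·(0))/(1+329/9671) = 9671/10000 ≈ 0.967100
step 2 [1y] zero: DF = P = 4723/5000 ≈ 0.944600
step 3 [1.5y] bond c/2=1/100: DF=(483097/500000 − 1/100·(0.967100+0.944600))/(1+1/100) = 9377/10000 ≈ 0.937700
step 4 [2y] zero: DF = P = 4587/5000 ≈ 0.917400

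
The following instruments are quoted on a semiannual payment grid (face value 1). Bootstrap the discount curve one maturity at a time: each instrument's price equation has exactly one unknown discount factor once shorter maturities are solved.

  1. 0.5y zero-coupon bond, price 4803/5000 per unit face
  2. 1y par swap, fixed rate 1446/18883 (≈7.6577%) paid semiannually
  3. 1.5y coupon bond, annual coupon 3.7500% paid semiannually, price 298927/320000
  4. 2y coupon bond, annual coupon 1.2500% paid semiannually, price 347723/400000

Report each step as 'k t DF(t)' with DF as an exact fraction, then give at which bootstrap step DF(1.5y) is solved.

step 1 [0.5y] zero: DF = P = 4803/5000 ≈ 0.960600
step 2 [1y] swap r/2=723/18883: DF=(1 − 723/18883·(0.960600))/(1+723/18883) = 9277/10000 ≈ 0.927700
step 3 [1.5y] bond c/2=3/160: DF=(298927/320000 − 3/160·(0.960600+0.927700))/(1+3/160) = 4411/5000 ≈ 0.882200
step 4 [2y] bond c/2=1/160: DF=(347723/400000 − 1/160·(0.960600+0.927700+0.882200))/(1+1/160) = 8467/10000 ≈ 0.846700

1 1/2 4803/5000
2 1 9277/10000
3 3/2 4411/5000
4 2 8467/10000
DF(1.5y) is solved at step 3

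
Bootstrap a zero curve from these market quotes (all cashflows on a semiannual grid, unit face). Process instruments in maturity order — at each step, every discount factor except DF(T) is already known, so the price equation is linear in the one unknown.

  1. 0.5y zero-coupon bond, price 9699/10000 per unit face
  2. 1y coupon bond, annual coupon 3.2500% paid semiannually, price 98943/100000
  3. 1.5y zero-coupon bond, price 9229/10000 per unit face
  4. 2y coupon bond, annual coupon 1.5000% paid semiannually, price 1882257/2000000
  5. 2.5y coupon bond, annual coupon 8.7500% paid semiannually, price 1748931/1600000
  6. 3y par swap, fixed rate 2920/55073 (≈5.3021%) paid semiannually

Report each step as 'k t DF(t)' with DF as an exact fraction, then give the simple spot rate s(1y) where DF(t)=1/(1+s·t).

step 1 [0.5y] zero: DF = P = 9699/10000 ≈ 0.969900
step 2 [1y] bond c/2=13/800: DF=(98943/100000 − 13/800·(0.969900))/(1+13/800) = 9581/10000 ≈ 0.958100
step 3 [1.5y] zero: DF = P = 9229/10000 ≈ 0.922900
step 4 [2y] bond c/2=3/400: DF=(1882257/2000000 − 3/400·(0.969900+0.958100+0.922900))/(1+3/400) = 9129/10000 ≈ 0.912900
step 5 [2.5y] bond c/2=7/160: DF=(1748931/1600000 − 7/160·(0.969900+0.958100+0.922900+0.912900))/(1+7/160) = 1779/2000 ≈ 0.889500
step 6 [3y] swap r/2=1460/55073: DF=(1 − 1460/55073·(0.969900+0.958100+0.922900+0.912900+0.889500))/(1+1460/55073) = 427/500 ≈ 0.854000

1 1/2 9699/10000
2 1 9581/10000
3 3/2 9229/10000
4 2 9129/10000
5 5/2 1779/2000
6 3 427/500
s(1y) = (1/(9581/10000) − 1)/(1) = 419/9581 ≈ 4.3732%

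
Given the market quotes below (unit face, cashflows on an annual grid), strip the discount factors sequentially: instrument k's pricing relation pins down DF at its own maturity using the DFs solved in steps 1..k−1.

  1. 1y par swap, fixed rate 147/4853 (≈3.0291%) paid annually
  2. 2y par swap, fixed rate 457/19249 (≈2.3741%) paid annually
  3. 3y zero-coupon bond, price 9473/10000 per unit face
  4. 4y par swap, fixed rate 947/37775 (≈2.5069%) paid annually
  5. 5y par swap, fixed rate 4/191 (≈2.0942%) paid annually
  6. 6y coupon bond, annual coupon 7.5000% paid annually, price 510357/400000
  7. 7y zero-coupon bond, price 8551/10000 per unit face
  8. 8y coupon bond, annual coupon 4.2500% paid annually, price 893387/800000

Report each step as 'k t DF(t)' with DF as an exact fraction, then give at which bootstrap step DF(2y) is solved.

step 1 [1y] swap r/1=147/4853: DF=(1 − 147/4853·(0))/(1+147/4853) = 4853/5000 ≈ 0.970600
step 2 [2y] swap r/1=457/19249: DF=(1 − 457/19249·(0.970600))/(1+457/19249) = 9543/10000 ≈ 0.954300
step 3 [3y] zero: DF = P = 9473/10000 ≈ 0.947300
step 4 [4y] swap r/1=947/37775: DF=(1 − 947/37775·(0.970600+0.954300+0.947300))/(1+947/37775) = 9053/10000 ≈ 0.905300
step 5 [5y] swap r/1=4/191: DF=(1 − 4/191·(0.970600+0.954300+0.947300+0.905300))/(1+4/191) = 451/500 ≈ 0.902000
step 6 [6y] bond c/1=3/40: DF=(510357/400000 − 3/40·(0.970600+0.954300+0.947300+0.905300+0.902000))/(1+3/40) = 2151/2500 ≈ 0.860400
step 7 [7y] zero: DF = P = 8551/10000 ≈ 0.855100
step 8 [8y] bond c/1=17/400: DF=(893387/800000 − 17/400·(0.970600+0.954300+0.947300+0.905300+0.902000+0.860400+0.855100))/(1+17/400) = 1621/2000 ≈ 0.810500

1 1 4853/5000
2 2 9543/10000
3 3 9473/10000
4 4 9053/10000
5 5 451/500
6 6 2151/2500
7 7 8551/10000
8 8 1621/2000
DF(2y) is solved at step 2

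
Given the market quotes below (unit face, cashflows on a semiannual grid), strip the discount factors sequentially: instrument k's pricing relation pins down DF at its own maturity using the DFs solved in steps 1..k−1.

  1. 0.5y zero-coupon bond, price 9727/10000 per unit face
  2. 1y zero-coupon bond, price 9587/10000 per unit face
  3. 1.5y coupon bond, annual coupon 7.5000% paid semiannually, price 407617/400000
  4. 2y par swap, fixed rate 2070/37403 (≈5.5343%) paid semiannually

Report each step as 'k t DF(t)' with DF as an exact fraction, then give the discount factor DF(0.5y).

step 1 [0.5y] zero: DF = P = 9727/10000 ≈ 0.972700
step 2 [1y] zero: DF = P = 9587/10000 ≈ 0.958700
step 3 [1.5y] bond c/2=3/80: DF=(407617/400000 − 3/80·(0.972700+0.958700))/(1+3/80) = 2281/2500 ≈ 0.912400
step 4 [2y] swap r/2=1035/37403: DF=(1 − 1035/37403·(0.972700+0.958700+0.912400))/(1+1035/37403) = 1793/2000 ≈ 0.896500

1 1/2 9727/10000
2 1 9587/10000
3 3/2 2281/2500
4 2 1793/2000
DF(0.5y) = 9727/10000 ≈ 0.972700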